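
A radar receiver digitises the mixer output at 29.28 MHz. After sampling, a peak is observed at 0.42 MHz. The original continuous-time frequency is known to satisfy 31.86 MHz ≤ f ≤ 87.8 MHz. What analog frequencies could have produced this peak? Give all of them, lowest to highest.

Frequencies that alias to 0.42 MHz are k·fs ± 0.42 MHz for integer k ≥ 0.
k=0: 0.42 MHz.
k=1: 28.86 MHz, 29.7 MHz.
k=2: 58.14 MHz, 58.98 MHz.
k=3: 87.42 MHz, 88.26 MHz.
k=4: 116.7 MHz, 117.54 MHz.
Within [31.86 MHz, 87.8 MHz]: 58.14 MHz, 58.98 MHz, 87.42 MHz.

58.14 MHz, 58.98 MHz, 87.42 MHz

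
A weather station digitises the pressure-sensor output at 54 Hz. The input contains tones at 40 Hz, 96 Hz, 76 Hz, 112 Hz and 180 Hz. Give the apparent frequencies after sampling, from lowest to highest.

4 Hz, 12 Hz, 14 Hz, 18 Hz, 22 Hz

fs/2 = 27 Hz.
40 Hz > fs/2 = 27 Hz, folds to fs − 40 Hz = 14 Hz.
96 Hz mod fs = 42 Hz.
42 Hz > fs/2 = 27 Hz, folds to fs − 42 Hz = 12 Hz.
76 Hz mod fs = 22 Hz.
22 Hz ≤ fs/2 = 27 Hz, appears at 22 Hz.
112 Hz mod fs = 4 Hz.
4 Hz ≤ fs/2 = 27 Hz, appears at 4 Hz.
180 Hz mod fs = 18 Hz.
18 Hz ≤ fs/2 = 27 Hz, appears at 18 Hz.
Distinct values: {4 Hz, 12 Hz, 14 Hz, 18 Hz, 22 Hz}.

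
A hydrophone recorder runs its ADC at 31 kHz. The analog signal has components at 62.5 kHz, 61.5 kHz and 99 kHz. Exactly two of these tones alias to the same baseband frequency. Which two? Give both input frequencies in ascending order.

61.5 kHz, 62.5 kHz

fs/2 = 15.5 kHz.
62.5 kHz mod fs = 0.5 kHz.
0.5 kHz ≤ fs/2 = 15.5 kHz, appears at 0.5 kHz.
61.5 kHz mod fs = 30.5 kHz.
30.5 kHz > fs/2 = 15.5 kHz, folds to fs − 30.5 kHz = 0.5 kHz.
99 kHz mod fs = 6 kHz.
6 kHz ≤ fs/2 = 15.5 kHz, appears at 6 kHz.
61.5 kHz and 62.5 kHz both map to 0.5 kHz.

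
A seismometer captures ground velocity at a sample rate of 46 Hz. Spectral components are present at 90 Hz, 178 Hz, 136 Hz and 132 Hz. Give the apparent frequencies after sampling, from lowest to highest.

fs/2 = 23 Hz.
90 Hz mod fs = 44 Hz.
44 Hz > fs/2 = 23 Hz, folds to fs − 44 Hz = 2 Hz.
178 Hz mod fs = 40 Hz.
40 Hz > fs/2 = 23 Hz, folds to fs − 40 Hz = 6 Hz.
136 Hz mod fs = 44 Hz.
44 Hz > fs/2 = 23 Hz, folds to fs − 44 Hz = 2 Hz.
132 Hz mod fs = 40 Hz.
40 Hz > fs/2 = 23 Hz, folds to fs − 40 Hz = 6 Hz.
Distinct values: {2 Hz, 6 Hz}.

2 Hz, 6 Hz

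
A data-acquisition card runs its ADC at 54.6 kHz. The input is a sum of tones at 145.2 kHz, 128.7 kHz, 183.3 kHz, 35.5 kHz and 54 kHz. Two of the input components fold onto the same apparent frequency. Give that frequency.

fs/2 = 27.3 kHz.
145.2 kHz mod fs = 36 kHz.
36 kHz > fs/2 = 27.3 kHz, folds to fs − 36 kHz = 18.6 kHz.
128.7 kHz mod fs = 19.5 kHz.
19.5 kHz ≤ fs/2 = 27.3 kHz, appears at 19.5 kHz.
183.3 kHz mod fs = 19.5 kHz.
19.5 kHz ≤ fs/2 = 27.3 kHz, appears at 19.5 kHz.
35.5 kHz > fs/2 = 27.3 kHz, folds to fs − 35.5 kHz = 19.1 kHz.
54 kHz > fs/2 = 27.3 kHz, folds to fs − 54 kHz = 0.6 kHz.
128.7 kHz and 183.3 kHz both map to 19.5 kHz.

19.5 kHz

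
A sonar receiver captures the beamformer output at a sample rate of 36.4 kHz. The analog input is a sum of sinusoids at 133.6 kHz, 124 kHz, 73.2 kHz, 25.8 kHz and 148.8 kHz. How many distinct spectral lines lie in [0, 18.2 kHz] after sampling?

5

fs/2 = 18.2 kHz.
133.6 kHz mod fs = 24.4 kHz.
24.4 kHz > fs/2 = 18.2 kHz, folds to fs − 24.4 kHz = 12 kHz.
124 kHz mod fs = 14.8 kHz.
14.8 kHz ≤ fs/2 = 18.2 kHz, appears at 14.8 kHz.
73.2 kHz mod fs = 0.4 kHz.
0.4 kHz ≤ fs/2 = 18.2 kHz, appears at 0.4 kHz.
25.8 kHz > fs/2 = 18.2 kHz, folds to fs − 25.8 kHz = 10.6 kHz.
148.8 kHz mod fs = 3.2 kHz.
3.2 kHz ≤ fs/2 = 18.2 kHz, appears at 3.2 kHz.
Distinct values: {0.4 kHz, 3.2 kHz, 10.6 kHz, 12 kHz, 14.8 kHz} → 5.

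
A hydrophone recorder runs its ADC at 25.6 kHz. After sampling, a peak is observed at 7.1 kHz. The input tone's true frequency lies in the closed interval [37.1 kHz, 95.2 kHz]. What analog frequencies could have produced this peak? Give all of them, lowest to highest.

44.1 kHz, 58.3 kHz, 69.7 kHz, 83.9 kHz

Frequencies that alias to 7.1 kHz are k·fs ± 7.1 kHz for integer k ≥ 0.
k=0: 7.1 kHz.
k=1: 18.5 kHz, 32.7 kHz.
k=2: 44.1 kHz, 58.3 kHz.
k=3: 69.7 kHz, 83.9 kHz.
k=4: 95.3 kHz, 109.5 kHz.
Within [37.1 kHz, 95.2 kHz]: 44.1 kHz, 58.3 kHz, 69.7 kHz, 83.9 kHz.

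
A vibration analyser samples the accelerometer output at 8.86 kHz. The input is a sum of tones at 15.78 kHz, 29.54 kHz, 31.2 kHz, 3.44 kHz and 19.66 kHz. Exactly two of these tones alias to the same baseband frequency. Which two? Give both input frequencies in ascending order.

15.78 kHz, 19.66 kHz

fs/2 = 4.43 kHz.
15.78 kHz mod fs = 6.92 kHz.
6.92 kHz > fs/2 = 4.43 kHz, folds to fs − 6.92 kHz = 1.94 kHz.
29.54 kHz mod fs = 2.96 kHz.
2.96 kHz ≤ fs/2 = 4.43 kHz, appears at 2.96 kHz.
31.2 kHz mod fs = 4.62 kHz.
4.62 kHz > fs/2 = 4.43 kHz, folds to fs − 4.62 kHz = 4.24 kHz.
3.44 kHz ≤ fs/2 = 4.43 kHz, passes unchanged.
19.66 kHz mod fs = 1.94 kHz.
1.94 kHz ≤ fs/2 = 4.43 kHz, appears at 1.94 kHz.
15.78 kHz and 19.66 kHz both map to 1.94 kHz.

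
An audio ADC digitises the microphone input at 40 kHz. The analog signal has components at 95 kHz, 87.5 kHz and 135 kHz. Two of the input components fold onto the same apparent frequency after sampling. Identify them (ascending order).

95 kHz, 135 kHz

fs/2 = 20 kHz.
95 kHz mod fs = 15 kHz.
15 kHz ≤ fs/2 = 20 kHz, appears at 15 kHz.
87.5 kHz mod fs = 7.5 kHz.
7.5 kHz ≤ fs/2 = 20 kHz, appears at 7.5 kHz.
135 kHz mod fs = 15 kHz.
15 kHz ≤ fs/2 = 20 kHz, appears at 15 kHz.
95 kHz and 135 kHz both map to 15 kHz.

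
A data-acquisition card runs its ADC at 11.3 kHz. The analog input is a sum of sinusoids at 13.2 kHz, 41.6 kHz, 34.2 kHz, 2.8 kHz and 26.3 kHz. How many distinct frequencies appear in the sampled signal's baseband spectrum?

fs/2 = 5.65 kHz.
13.2 kHz mod fs = 1.9 kHz.
1.9 kHz ≤ fs/2 = 5.65 kHz, appears at 1.9 kHz.
41.6 kHz mod fs = 7.7 kHz.
7.7 kHz > fs/2 = 5.65 kHz, folds to fs − 7.7 kHz = 3.6 kHz.
34.2 kHz mod fs = 0.3 kHz.
0.3 kHz ≤ fs/2 = 5.65 kHz, appears at 0.3 kHz.
2.8 kHz ≤ fs/2 = 5.65 kHz, passes unchanged.
26.3 kHz mod fs = 3.7 kHz.
3.7 kHz ≤ fs/2 = 5.65 kHz, appears at 3.7 kHz.
Distinct values: {0.3 kHz, 1.9 kHz, 2.8 kHz, 3.6 kHz, 3.7 kHz} → 5.

5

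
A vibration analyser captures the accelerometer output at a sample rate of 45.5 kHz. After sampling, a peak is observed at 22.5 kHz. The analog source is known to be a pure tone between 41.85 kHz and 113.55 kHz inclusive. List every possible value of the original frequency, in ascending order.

68 kHz, 68.5 kHz, 113.5 kHz

Frequencies that alias to 22.5 kHz are k·fs ± 22.5 kHz for integer k ≥ 0.
k=0: 22.5 kHz.
k=1: 23 kHz, 68 kHz.
k=2: 68.5 kHz, 113.5 kHz.
k=3: 114 kHz, 159 kHz.
Within [41.85 kHz, 113.55 kHz]: 68 kHz, 68.5 kHz, 113.5 kHz.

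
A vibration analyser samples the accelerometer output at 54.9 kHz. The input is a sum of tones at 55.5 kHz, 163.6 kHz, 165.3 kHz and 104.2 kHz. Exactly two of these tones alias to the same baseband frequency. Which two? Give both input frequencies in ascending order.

fs/2 = 27.45 kHz.
55.5 kHz mod fs = 0.6 kHz.
0.6 kHz ≤ fs/2 = 27.45 kHz, appears at 0.6 kHz.
163.6 kHz mod fs = 53.8 kHz.
53.8 kHz > fs/2 = 27.45 kHz, folds to fs − 53.8 kHz = 1.1 kHz.
165.3 kHz mod fs = 0.6 kHz.
0.6 kHz ≤ fs/2 = 27.45 kHz, appears at 0.6 kHz.
104.2 kHz mod fs = 49.3 kHz.
49.3 kHz > fs/2 = 27.45 kHz, folds to fs − 49.3 kHz = 5.6 kHz.
55.5 kHz and 165.3 kHz both map to 0.6 kHz.

55.5 kHz, 165.3 kHz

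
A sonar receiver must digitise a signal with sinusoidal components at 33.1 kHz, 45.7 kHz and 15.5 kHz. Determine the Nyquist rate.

Highest-frequency component: 45.7 kHz.
Nyquist rate = 2 × 45.7 kHz = 91.4 kHz.

91.4 kHz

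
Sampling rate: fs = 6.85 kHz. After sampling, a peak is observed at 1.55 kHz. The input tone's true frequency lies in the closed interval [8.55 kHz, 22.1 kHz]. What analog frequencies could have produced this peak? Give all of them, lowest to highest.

Frequencies that alias to 1.55 kHz are k·fs ± 1.55 kHz for integer k ≥ 0.
k=0: 1.55 kHz.
k=1: 5.3 kHz, 8.4 kHz.
k=2: 12.15 kHz, 15.25 kHz.
k=3: 19 kHz, 22.1 kHz.
k=4: 25.85 kHz, 28.95 kHz.
Within [8.55 kHz, 22.1 kHz]: 12.15 kHz, 15.25 kHz, 19 kHz, 22.1 kHz.

12.15 kHz, 15.25 kHz, 19 kHz, 22.1 kHz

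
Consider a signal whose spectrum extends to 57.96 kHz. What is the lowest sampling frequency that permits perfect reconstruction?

Nyquist rate = 2 × 57.96 kHz = 115.92 kHz.

115.92 kHz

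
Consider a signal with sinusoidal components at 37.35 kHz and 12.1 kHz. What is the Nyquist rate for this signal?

74.7 kHz

Highest-frequency component: 37.35 kHz.
Nyquist rate = 2 × 37.35 kHz = 74.7 kHz.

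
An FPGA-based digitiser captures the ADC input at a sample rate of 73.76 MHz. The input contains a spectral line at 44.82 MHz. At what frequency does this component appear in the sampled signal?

44.82 MHz > fs/2 = 36.88 MHz, folds to fs − 44.82 MHz = 28.94 MHz.

28.94 MHz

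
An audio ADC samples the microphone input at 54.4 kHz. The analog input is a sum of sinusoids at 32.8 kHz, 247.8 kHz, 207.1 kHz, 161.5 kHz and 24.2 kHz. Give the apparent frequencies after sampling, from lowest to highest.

fs/2 = 27.2 kHz.
32.8 kHz > fs/2 = 27.2 kHz, folds to fs − 32.8 kHz = 21.6 kHz.
247.8 kHz mod fs = 30.2 kHz.
30.2 kHz > fs/2 = 27.2 kHz, folds to fs − 30.2 kHz = 24.2 kHz.
207.1 kHz mod fs = 43.9 kHz.
43.9 kHz > fs/2 = 27.2 kHz, folds to fs − 43.9 kHz = 10.5 kHz.
161.5 kHz mod fs = 52.7 kHz.
52.7 kHz > fs/2 = 27.2 kHz, folds to fs − 52.7 kHz = 1.7 kHz.
24.2 kHz ≤ fs/2 = 27.2 kHz, passes unchanged.
Distinct values: {1.7 kHz, 10.5 kHz, 21.6 kHz, 24.2 kHz}.

1.7 kHz, 10.5 kHz, 21.6 kHz, 24.2 kHz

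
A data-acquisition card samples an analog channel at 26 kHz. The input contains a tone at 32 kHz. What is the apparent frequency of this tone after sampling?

6 kHz

32 kHz mod fs = 6 kHz.
6 kHz ≤ fs/2 = 13 kHz, appears at 6 kHz.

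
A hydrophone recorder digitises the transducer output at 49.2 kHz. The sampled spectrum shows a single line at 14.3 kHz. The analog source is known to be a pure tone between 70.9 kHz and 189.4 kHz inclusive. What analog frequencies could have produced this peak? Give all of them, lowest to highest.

84.1 kHz, 112.7 kHz, 133.3 kHz, 161.9 kHz, 182.5 kHz

Frequencies that alias to 14.3 kHz are k·fs ± 14.3 kHz for integer k ≥ 0.
k=0: 14.3 kHz.
k=1: 34.9 kHz, 63.5 kHz.
k=2: 84.1 kHz, 112.7 kHz.
k=3: 133.3 kHz, 161.9 kHz.
k=4: 182.5 kHz, 211.1 kHz.
k=5: 231.7 kHz, 260.3 kHz.
Within [70.9 kHz, 189.4 kHz]: 84.1 kHz, 112.7 kHz, 133.3 kHz, 161.9 kHz, 182.5 kHz.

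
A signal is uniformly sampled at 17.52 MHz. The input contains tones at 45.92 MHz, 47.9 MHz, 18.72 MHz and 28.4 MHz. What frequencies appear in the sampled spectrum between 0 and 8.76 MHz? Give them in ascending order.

1.2 MHz, 4.66 MHz, 6.64 MHz

fs/2 = 8.76 MHz.
45.92 MHz mod fs = 10.88 MHz.
10.88 MHz > fs/2 = 8.76 MHz, folds to fs − 10.88 MHz = 6.64 MHz.
47.9 MHz mod fs = 12.86 MHz.
12.86 MHz > fs/2 = 8.76 MHz, folds to fs − 12.86 MHz = 4.66 MHz.
18.72 MHz mod fs = 1.2 MHz.
1.2 MHz ≤ fs/2 = 8.76 MHz, appears at 1.2 MHz.
28.4 MHz mod fs = 10.88 MHz.
10.88 MHz > fs/2 = 8.76 MHz, folds to fs − 10.88 MHz = 6.64 MHz.
Distinct values: {1.2 MHz, 4.66 MHz, 6.64 MHz}.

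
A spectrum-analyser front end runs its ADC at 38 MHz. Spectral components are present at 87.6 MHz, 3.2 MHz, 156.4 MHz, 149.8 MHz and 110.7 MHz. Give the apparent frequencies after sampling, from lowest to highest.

fs/2 = 19 MHz.
87.6 MHz mod fs = 11.6 MHz.
11.6 MHz ≤ fs/2 = 19 MHz, appears at 11.6 MHz.
3.2 MHz ≤ fs/2 = 19 MHz, passes unchanged.
156.4 MHz mod fs = 4.4 MHz.
4.4 MHz ≤ fs/2 = 19 MHz, appears at 4.4 MHz.
149.8 MHz mod fs = 35.8 MHz.
35.8 MHz > fs/2 = 19 MHz, folds to fs − 35.8 MHz = 2.2 MHz.
110.7 MHz mod fs = 34.7 MHz.
34.7 MHz > fs/2 = 19 MHz, folds to fs − 34.7 MHz = 3.3 MHz.
Distinct values: {2.2 MHz, 3.2 MHz, 3.3 MHz, 4.4 MHz, 11.6 MHz}.

2.2 MHz, 3.2 MHz, 3.3 MHz, 4.4 MHz, 11.6 MHz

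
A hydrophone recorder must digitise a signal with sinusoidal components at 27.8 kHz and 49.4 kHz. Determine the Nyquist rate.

98.8 kHz

Highest-frequency component: 49.4 kHz.
Nyquist rate = 2 × 49.4 kHz = 98.8 kHz.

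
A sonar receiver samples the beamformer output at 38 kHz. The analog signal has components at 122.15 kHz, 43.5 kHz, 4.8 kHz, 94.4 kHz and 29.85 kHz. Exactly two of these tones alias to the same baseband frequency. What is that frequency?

8.15 kHz

fs/2 = 19 kHz.
122.15 kHz mod fs = 8.15 kHz.
8.15 kHz ≤ fs/2 = 19 kHz, appears at 8.15 kHz.
43.5 kHz mod fs = 5.5 kHz.
5.5 kHz ≤ fs/2 = 19 kHz, appears at 5.5 kHz.
4.8 kHz ≤ fs/2 = 19 kHz, passes unchanged.
94.4 kHz mod fs = 18.4 kHz.
18.4 kHz ≤ fs/2 = 19 kHz, appears at 18.4 kHz.
29.85 kHz > fs/2 = 19 kHz, folds to fs − 29.85 kHz = 8.15 kHz.
29.85 kHz and 122.15 kHz both map to 8.15 kHz.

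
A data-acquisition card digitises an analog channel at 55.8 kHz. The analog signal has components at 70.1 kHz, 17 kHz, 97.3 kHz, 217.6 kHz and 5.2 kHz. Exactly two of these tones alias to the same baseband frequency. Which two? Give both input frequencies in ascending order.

70.1 kHz, 97.3 kHz

fs/2 = 27.9 kHz.
70.1 kHz mod fs = 14.3 kHz.
14.3 kHz ≤ fs/2 = 27.9 kHz, appears at 14.3 kHz.
17 kHz ≤ fs/2 = 27.9 kHz, passes unchanged.
97.3 kHz mod fs = 41.5 kHz.
41.5 kHz > fs/2 = 27.9 kHz, folds to fs − 41.5 kHz = 14.3 kHz.
217.6 kHz mod fs = 50.2 kHz.
50.2 kHz > fs/2 = 27.9 kHz, folds to fs − 50.2 kHz = 5.6 kHz.
5.2 kHz ≤ fs/2 = 27.9 kHz, passes unchanged.
70.1 kHz and 97.3 kHz both map to 14.3 kHz.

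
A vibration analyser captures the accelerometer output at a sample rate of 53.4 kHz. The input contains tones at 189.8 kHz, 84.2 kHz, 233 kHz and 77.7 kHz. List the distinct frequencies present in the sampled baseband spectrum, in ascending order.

fs/2 = 26.7 kHz.
189.8 kHz mod fs = 29.6 kHz.
29.6 kHz > fs/2 = 26.7 kHz, folds to fs − 29.6 kHz = 23.8 kHz.
84.2 kHz mod fs = 30.8 kHz.
30.8 kHz > fs/2 = 26.7 kHz, folds to fs − 30.8 kHz = 22.6 kHz.
233 kHz mod fs = 19.4 kHz.
19.4 kHz ≤ fs/2 = 26.7 kHz, appears at 19.4 kHz.
77.7 kHz mod fs = 24.3 kHz.
24.3 kHz ≤ fs/2 = 26.7 kHz, appears at 24.3 kHz.
Distinct values: {19.4 kHz, 22.6 kHz, 23.8 kHz, 24.3 kHz}.

19.4 kHz, 22.6 kHz, 23.8 kHz, 24.3 kHz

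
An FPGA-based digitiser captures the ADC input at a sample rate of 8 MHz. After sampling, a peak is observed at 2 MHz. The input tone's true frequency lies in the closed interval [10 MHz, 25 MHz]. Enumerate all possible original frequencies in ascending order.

10 MHz, 14 MHz, 18 MHz, 22 MHz

Frequencies that alias to 2 MHz are k·fs ± 2 MHz for integer k ≥ 0.
k=0: 2 MHz.
k=1: 6 MHz, 10 MHz.
k=2: 14 MHz, 18 MHz.
k=3: 22 MHz, 26 MHz.
k=4: 30 MHz, 34 MHz.
Within [10 MHz, 25 MHz]: 10 MHz, 14 MHz, 18 MHz, 22 MHz.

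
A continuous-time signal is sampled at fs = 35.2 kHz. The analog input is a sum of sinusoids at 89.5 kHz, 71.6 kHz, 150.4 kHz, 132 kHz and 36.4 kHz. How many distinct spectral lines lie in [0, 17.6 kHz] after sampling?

fs/2 = 17.6 kHz.
89.5 kHz mod fs = 19.1 kHz.
19.1 kHz > fs/2 = 17.6 kHz, folds to fs − 19.1 kHz = 16.1 kHz.
71.6 kHz mod fs = 1.2 kHz.
1.2 kHz ≤ fs/2 = 17.6 kHz, appears at 1.2 kHz.
150.4 kHz mod fs = 9.6 kHz.
9.6 kHz ≤ fs/2 = 17.6 kHz, appears at 9.6 kHz.
132 kHz mod fs = 26.4 kHz.
26.4 kHz > fs/2 = 17.6 kHz, folds to fs − 26.4 kHz = 8.8 kHz.
36.4 kHz mod fs = 1.2 kHz.
1.2 kHz ≤ fs/2 = 17.6 kHz, appears at 1.2 kHz.
Distinct values: {1.2 kHz, 8.8 kHz, 9.6 kHz, 16.1 kHz} → 4.

4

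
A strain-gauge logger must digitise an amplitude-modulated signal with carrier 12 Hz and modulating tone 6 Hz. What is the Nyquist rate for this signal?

36 Hz

AM sidebands sit at fc ± fm = 6 Hz and 18 Hz.
Highest-frequency component: 18 Hz.
Nyquist rate = 2 × 18 Hz = 36 Hz.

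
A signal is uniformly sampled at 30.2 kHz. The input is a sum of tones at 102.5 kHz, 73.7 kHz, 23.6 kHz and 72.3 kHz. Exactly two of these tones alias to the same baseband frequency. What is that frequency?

fs/2 = 15.1 kHz.
102.5 kHz mod fs = 11.9 kHz.
11.9 kHz ≤ fs/2 = 15.1 kHz, appears at 11.9 kHz.
73.7 kHz mod fs = 13.3 kHz.
13.3 kHz ≤ fs/2 = 15.1 kHz, appears at 13.3 kHz.
23.6 kHz > fs/2 = 15.1 kHz, folds to fs − 23.6 kHz = 6.6 kHz.
72.3 kHz mod fs = 11.9 kHz.
11.9 kHz ≤ fs/2 = 15.1 kHz, appears at 11.9 kHz.
72.3 kHz and 102.5 kHz both map to 11.9 kHz.

11.9 kHz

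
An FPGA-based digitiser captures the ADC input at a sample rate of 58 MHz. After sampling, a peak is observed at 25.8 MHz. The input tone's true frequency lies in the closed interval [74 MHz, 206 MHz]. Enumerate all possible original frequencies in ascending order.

83.8 MHz, 90.2 MHz, 141.8 MHz, 148.2 MHz, 199.8 MHz

Frequencies that alias to 25.8 MHz are k·fs ± 25.8 MHz for integer k ≥ 0.
k=0: 25.8 MHz.
k=1: 32.2 MHz, 83.8 MHz.
k=2: 90.2 MHz, 141.8 MHz.
k=3: 148.2 MHz, 199.8 MHz.
k=4: 206.2 MHz, 257.8 MHz.
Within [74 MHz, 206 MHz]: 83.8 MHz, 90.2 MHz, 141.8 MHz, 148.2 MHz, 199.8 MHz.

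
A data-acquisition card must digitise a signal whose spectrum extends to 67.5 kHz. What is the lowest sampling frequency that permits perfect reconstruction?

135 kHz

Nyquist rate = 2 × 67.5 kHz = 135 kHz.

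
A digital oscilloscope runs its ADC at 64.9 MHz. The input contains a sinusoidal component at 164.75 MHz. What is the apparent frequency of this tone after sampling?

29.95 MHz

164.75 MHz mod fs = 34.95 MHz.
34.95 MHz > fs/2 = 32.45 MHz, folds to fs − 34.95 MHz = 29.95 MHz.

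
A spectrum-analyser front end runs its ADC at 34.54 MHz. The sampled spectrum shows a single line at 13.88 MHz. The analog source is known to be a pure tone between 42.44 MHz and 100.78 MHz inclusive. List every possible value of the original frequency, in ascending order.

Frequencies that alias to 13.88 MHz are k·fs ± 13.88 MHz for integer k ≥ 0.
k=0: 13.88 MHz.
k=1: 20.66 MHz, 48.42 MHz.
k=2: 55.2 MHz, 82.96 MHz.
k=3: 89.74 MHz, 117.5 MHz.
k=4: 124.28 MHz, 152.04 MHz.
Within [42.44 MHz, 100.78 MHz]: 48.42 MHz, 55.2 MHz, 82.96 MHz, 89.74 MHz.

48.42 MHz, 55.2 MHz, 82.96 MHz, 89.74 MHz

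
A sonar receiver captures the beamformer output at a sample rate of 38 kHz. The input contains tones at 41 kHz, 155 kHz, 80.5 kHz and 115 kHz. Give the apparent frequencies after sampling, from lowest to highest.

1 kHz, 3 kHz, 4.5 kHz

fs/2 = 19 kHz.
41 kHz mod fs = 3 kHz.
3 kHz ≤ fs/2 = 19 kHz, appears at 3 kHz.
155 kHz mod fs = 3 kHz.
3 kHz ≤ fs/2 = 19 kHz, appears at 3 kHz.
80.5 kHz mod fs = 4.5 kHz.
4.5 kHz ≤ fs/2 = 19 kHz, appears at 4.5 kHz.
115 kHz mod fs = 1 kHz.
1 kHz ≤ fs/2 = 19 kHz, appears at 1 kHz.
Distinct values: {1 kHz, 3 kHz, 4.5 kHz}.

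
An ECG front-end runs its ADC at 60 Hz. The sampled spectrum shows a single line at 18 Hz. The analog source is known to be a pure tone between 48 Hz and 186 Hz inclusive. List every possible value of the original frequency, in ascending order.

78 Hz, 102 Hz, 138 Hz, 162 Hz

Frequencies that alias to 18 Hz are k·fs ± 18 Hz for integer k ≥ 0.
k=0: 18 Hz.
k=1: 42 Hz, 78 Hz.
k=2: 102 Hz, 138 Hz.
k=3: 162 Hz, 198 Hz.
k=4: 222 Hz, 258 Hz.
Within [48 Hz, 186 Hz]: 78 Hz, 102 Hz, 138 Hz, 162 Hz.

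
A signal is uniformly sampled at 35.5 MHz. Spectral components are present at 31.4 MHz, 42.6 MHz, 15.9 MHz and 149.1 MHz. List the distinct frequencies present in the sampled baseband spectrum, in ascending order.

4.1 MHz, 7.1 MHz, 15.9 MHz

fs/2 = 17.75 MHz.
31.4 MHz > fs/2 = 17.75 MHz, folds to fs − 31.4 MHz = 4.1 MHz.
42.6 MHz mod fs = 7.1 MHz.
7.1 MHz ≤ fs/2 = 17.75 MHz, appears at 7.1 MHz.
15.9 MHz ≤ fs/2 = 17.75 MHz, passes unchanged.
149.1 MHz mod fs = 7.1 MHz.
7.1 MHz ≤ fs/2 = 17.75 MHz, appears at 7.1 MHz.
Distinct values: {4.1 MHz, 7.1 MHz, 15.9 MHz}.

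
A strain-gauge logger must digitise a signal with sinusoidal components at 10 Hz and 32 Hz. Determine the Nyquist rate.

Highest-frequency component: 32 Hz.
Nyquist rate = 2 × 32 Hz = 64 Hz.

64 Hz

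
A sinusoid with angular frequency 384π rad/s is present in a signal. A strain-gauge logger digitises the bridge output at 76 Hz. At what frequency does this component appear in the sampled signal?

ω = 384π rad/s → f = ω/(2π) = 192 Hz.
192 Hz mod fs = 40 Hz.
40 Hz > fs/2 = 38 Hz, folds to fs − 40 Hz = 36 Hz.

36 Hz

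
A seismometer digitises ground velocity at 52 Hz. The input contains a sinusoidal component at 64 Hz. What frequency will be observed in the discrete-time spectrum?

64 Hz mod fs = 12 Hz.
12 Hz ≤ fs/2 = 26 Hz, appears at 12 Hz.

12 Hz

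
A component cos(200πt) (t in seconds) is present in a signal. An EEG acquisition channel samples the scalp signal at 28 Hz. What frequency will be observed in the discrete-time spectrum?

ω = 200π rad/s → f = ω/(2π) = 100 Hz.
100 Hz mod fs = 16 Hz.
16 Hz > fs/2 = 14 Hz, folds to fs − 16 Hz = 12 Hz.

12 Hz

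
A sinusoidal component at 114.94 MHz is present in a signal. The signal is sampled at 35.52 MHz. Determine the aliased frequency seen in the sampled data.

8.38 MHz

114.94 MHz mod fs = 8.38 MHz.
8.38 MHz ≤ fs/2 = 17.76 MHz, appears at 8.38 MHz.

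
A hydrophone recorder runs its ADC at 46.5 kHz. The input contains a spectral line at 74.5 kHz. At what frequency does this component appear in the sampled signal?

74.5 kHz mod fs = 28 kHz.
28 kHz > fs/2 = 23.25 kHz, folds to fs − 28 kHz = 18.5 kHz.

18.5 kHz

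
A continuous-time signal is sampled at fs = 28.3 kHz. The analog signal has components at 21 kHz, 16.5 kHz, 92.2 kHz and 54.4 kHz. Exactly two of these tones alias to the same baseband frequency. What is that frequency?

fs/2 = 14.15 kHz.
21 kHz > fs/2 = 14.15 kHz, folds to fs − 21 kHz = 7.3 kHz.
16.5 kHz > fs/2 = 14.15 kHz, folds to fs − 16.5 kHz = 11.8 kHz.
92.2 kHz mod fs = 7.3 kHz.
7.3 kHz ≤ fs/2 = 14.15 kHz, appears at 7.3 kHz.
54.4 kHz mod fs = 26.1 kHz.
26.1 kHz > fs/2 = 14.15 kHz, folds to fs − 26.1 kHz = 2.2 kHz.
21 kHz and 92.2 kHz both map to 7.3 kHz.

7.3 kHz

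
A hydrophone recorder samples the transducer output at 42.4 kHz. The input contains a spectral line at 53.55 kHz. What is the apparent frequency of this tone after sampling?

53.55 kHz mod fs = 11.15 kHz.
11.15 kHz ≤ fs/2 = 21.2 kHz, appears at 11.15 kHz.

11.15 kHz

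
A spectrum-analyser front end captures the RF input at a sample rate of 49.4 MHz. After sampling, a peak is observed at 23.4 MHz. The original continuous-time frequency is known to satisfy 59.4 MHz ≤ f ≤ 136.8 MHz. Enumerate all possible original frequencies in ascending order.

Frequencies that alias to 23.4 MHz are k·fs ± 23.4 MHz for integer k ≥ 0.
k=0: 23.4 MHz.
k=1: 26 MHz, 72.8 MHz.
k=2: 75.4 MHz, 122.2 MHz.
k=3: 124.8 MHz, 171.6 MHz.
k=4: 174.2 MHz, 221 MHz.
Within [59.4 MHz, 136.8 MHz]: 72.8 MHz, 75.4 MHz, 122.2 MHz, 124.8 MHz.

72.8 MHz, 75.4 MHz, 122.2 MHz, 124.8 MHz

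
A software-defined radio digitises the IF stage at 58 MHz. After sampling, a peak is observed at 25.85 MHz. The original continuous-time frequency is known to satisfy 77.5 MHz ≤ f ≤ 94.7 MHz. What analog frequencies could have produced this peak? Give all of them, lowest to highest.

83.85 MHz, 90.15 MHz

Frequencies that alias to 25.85 MHz are k·fs ± 25.85 MHz for integer k ≥ 0.
k=0: 25.85 MHz.
k=1: 32.15 MHz, 83.85 MHz.
k=2: 90.15 MHz, 141.85 MHz.
k=3: 148.15 MHz, 199.85 MHz.
Within [77.5 MHz, 94.7 MHz]: 83.85 MHz, 90.15 MHz.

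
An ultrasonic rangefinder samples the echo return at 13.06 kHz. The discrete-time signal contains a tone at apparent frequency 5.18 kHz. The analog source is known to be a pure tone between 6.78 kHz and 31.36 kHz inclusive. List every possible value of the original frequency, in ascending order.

Frequencies that alias to 5.18 kHz are k·fs ± 5.18 kHz for integer k ≥ 0.
k=0: 5.18 kHz.
k=1: 7.88 kHz, 18.24 kHz.
k=2: 20.94 kHz, 31.3 kHz.
k=3: 34 kHz, 44.36 kHz.
Within [6.78 kHz, 31.36 kHz]: 7.88 kHz, 18.24 kHz, 20.94 kHz, 31.3 kHz.

7.88 kHz, 18.24 kHz, 20.94 kHz, 31.3 kHz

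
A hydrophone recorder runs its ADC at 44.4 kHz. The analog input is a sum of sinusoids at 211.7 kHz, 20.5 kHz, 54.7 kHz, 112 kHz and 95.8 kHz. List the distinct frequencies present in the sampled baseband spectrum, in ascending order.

7 kHz, 10.3 kHz, 20.5 kHz, 21.2 kHz

fs/2 = 22.2 kHz.
211.7 kHz mod fs = 34.1 kHz.
34.1 kHz > fs/2 = 22.2 kHz, folds to fs − 34.1 kHz = 10.3 kHz.
20.5 kHz ≤ fs/2 = 22.2 kHz, passes unchanged.
54.7 kHz mod fs = 10.3 kHz.
10.3 kHz ≤ fs/2 = 22.2 kHz, appears at 10.3 kHz.
112 kHz mod fs = 23.2 kHz.
23.2 kHz > fs/2 = 22.2 kHz, folds to fs − 23.2 kHz = 21.2 kHz.
95.8 kHz mod fs = 7 kHz.
7 kHz ≤ fs/2 = 22.2 kHz, appears at 7 kHz.
Distinct values: {7 kHz, 10.3 kHz, 20.5 kHz, 21.2 kHz}.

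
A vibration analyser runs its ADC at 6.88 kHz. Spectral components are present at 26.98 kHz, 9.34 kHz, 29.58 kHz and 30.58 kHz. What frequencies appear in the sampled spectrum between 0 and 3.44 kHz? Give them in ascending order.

0.54 kHz, 2.06 kHz, 2.46 kHz, 3.06 kHz

fs/2 = 3.44 kHz.
26.98 kHz mod fs = 6.34 kHz.
6.34 kHz > fs/2 = 3.44 kHz, folds to fs − 6.34 kHz = 0.54 kHz.
9.34 kHz mod fs = 2.46 kHz.
2.46 kHz ≤ fs/2 = 3.44 kHz, appears at 2.46 kHz.
29.58 kHz mod fs = 2.06 kHz.
2.06 kHz ≤ fs/2 = 3.44 kHz, appears at 2.06 kHz.
30.58 kHz mod fs = 3.06 kHz.
3.06 kHz ≤ fs/2 = 3.44 kHz, appears at 3.06 kHz.
Distinct values: {0.54 kHz, 2.06 kHz, 2.46 kHz, 3.06 kHz}.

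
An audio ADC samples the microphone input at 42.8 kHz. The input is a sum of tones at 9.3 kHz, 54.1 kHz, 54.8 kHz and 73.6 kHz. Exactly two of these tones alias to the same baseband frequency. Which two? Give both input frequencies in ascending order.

fs/2 = 21.4 kHz.
9.3 kHz ≤ fs/2 = 21.4 kHz, passes unchanged.
54.1 kHz mod fs = 11.3 kHz.
11.3 kHz ≤ fs/2 = 21.4 kHz, appears at 11.3 kHz.
54.8 kHz mod fs = 12 kHz.
12 kHz ≤ fs/2 = 21.4 kHz, appears at 12 kHz.
73.6 kHz mod fs = 30.8 kHz.
30.8 kHz > fs/2 = 21.4 kHz, folds to fs − 30.8 kHz = 12 kHz.
54.8 kHz and 73.6 kHz both map to 12 kHz.

54.8 kHz, 73.6 kHz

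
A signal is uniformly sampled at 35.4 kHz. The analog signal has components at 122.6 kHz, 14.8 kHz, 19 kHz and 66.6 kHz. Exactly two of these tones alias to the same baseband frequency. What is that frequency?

fs/2 = 17.7 kHz.
122.6 kHz mod fs = 16.4 kHz.
16.4 kHz ≤ fs/2 = 17.7 kHz, appears at 16.4 kHz.
14.8 kHz ≤ fs/2 = 17.7 kHz, passes unchanged.
19 kHz > fs/2 = 17.7 kHz, folds to fs − 19 kHz = 16.4 kHz.
66.6 kHz mod fs = 31.2 kHz.
31.2 kHz > fs/2 = 17.7 kHz, folds to fs − 31.2 kHz = 4.2 kHz.
19 kHz and 122.6 kHz both map to 16.4 kHz.

16.4 kHz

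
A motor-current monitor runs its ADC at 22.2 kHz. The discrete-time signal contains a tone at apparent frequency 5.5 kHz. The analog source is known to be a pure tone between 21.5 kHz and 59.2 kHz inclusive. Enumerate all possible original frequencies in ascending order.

Frequencies that alias to 5.5 kHz are k·fs ± 5.5 kHz for integer k ≥ 0.
k=0: 5.5 kHz.
k=1: 16.7 kHz, 27.7 kHz.
k=2: 38.9 kHz, 49.9 kHz.
k=3: 61.1 kHz, 72.1 kHz.
Within [21.5 kHz, 59.2 kHz]: 27.7 kHz, 38.9 kHz, 49.9 kHz.

27.7 kHz, 38.9 kHz, 49.9 kHz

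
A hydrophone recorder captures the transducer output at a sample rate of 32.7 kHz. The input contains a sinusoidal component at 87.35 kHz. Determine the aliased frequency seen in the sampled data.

10.75 kHz

87.35 kHz mod fs = 21.95 kHz.
21.95 kHz > fs/2 = 16.35 kHz, folds to fs − 21.95 kHz = 10.75 kHz.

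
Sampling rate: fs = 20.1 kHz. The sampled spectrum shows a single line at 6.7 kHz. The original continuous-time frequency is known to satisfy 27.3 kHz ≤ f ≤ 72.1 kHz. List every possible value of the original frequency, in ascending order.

33.5 kHz, 46.9 kHz, 53.6 kHz, 67 kHz

Frequencies that alias to 6.7 kHz are k·fs ± 6.7 kHz for integer k ≥ 0.
k=0: 6.7 kHz.
k=1: 13.4 kHz, 26.8 kHz.
k=2: 33.5 kHz, 46.9 kHz.
k=3: 53.6 kHz, 67 kHz.
k=4: 73.7 kHz, 87.1 kHz.
Within [27.3 kHz, 72.1 kHz]: 33.5 kHz, 46.9 kHz, 53.6 kHz, 67 kHz.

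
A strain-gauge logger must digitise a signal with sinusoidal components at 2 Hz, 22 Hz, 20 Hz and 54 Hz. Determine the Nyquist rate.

Highest-frequency component: 54 Hz.
Nyquist rate = 2 × 54 Hz = 108 Hz.

108 Hz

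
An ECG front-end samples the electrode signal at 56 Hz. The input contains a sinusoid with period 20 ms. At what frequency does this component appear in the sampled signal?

6 Hz

T = 20 ms → f = 1/T = 50 Hz.
50 Hz > fs/2 = 28 Hz, folds to fs − 50 Hz = 6 Hz.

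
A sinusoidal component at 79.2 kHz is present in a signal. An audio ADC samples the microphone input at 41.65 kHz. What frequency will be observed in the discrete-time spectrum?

79.2 kHz mod fs = 37.55 kHz.
37.55 kHz > fs/2 = 20.825 kHz, folds to fs − 37.55 kHz = 4.1 kHz.

4.1 kHz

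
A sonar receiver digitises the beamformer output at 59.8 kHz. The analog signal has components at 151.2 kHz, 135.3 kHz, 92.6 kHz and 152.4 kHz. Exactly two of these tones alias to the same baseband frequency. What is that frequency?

fs/2 = 29.9 kHz.
151.2 kHz mod fs = 31.6 kHz.
31.6 kHz > fs/2 = 29.9 kHz, folds to fs − 31.6 kHz = 28.2 kHz.
135.3 kHz mod fs = 15.7 kHz.
15.7 kHz ≤ fs/2 = 29.9 kHz, appears at 15.7 kHz.
92.6 kHz mod fs = 32.8 kHz.
32.8 kHz > fs/2 = 29.9 kHz, folds to fs − 32.8 kHz = 27 kHz.
152.4 kHz mod fs = 32.8 kHz.
32.8 kHz > fs/2 = 29.9 kHz, folds to fs − 32.8 kHz = 27 kHz.
92.6 kHz and 152.4 kHz both map to 27 kHz.

27 kHz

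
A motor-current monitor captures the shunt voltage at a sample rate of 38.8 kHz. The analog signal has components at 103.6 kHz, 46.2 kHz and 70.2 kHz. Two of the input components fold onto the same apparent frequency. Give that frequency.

7.4 kHz

fs/2 = 19.4 kHz.
103.6 kHz mod fs = 26 kHz.
26 kHz > fs/2 = 19.4 kHz, folds to fs − 26 kHz = 12.8 kHz.
46.2 kHz mod fs = 7.4 kHz.
7.4 kHz ≤ fs/2 = 19.4 kHz, appears at 7.4 kHz.
70.2 kHz mod fs = 31.4 kHz.
31.4 kHz > fs/2 = 19.4 kHz, folds to fs − 31.4 kHz = 7.4 kHz.
46.2 kHz and 70.2 kHz both map to 7.4 kHz.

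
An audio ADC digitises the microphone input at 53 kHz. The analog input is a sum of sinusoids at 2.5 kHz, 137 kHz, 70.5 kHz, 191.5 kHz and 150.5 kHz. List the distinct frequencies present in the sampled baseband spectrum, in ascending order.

2.5 kHz, 8.5 kHz, 17.5 kHz, 20.5 kHz, 22 kHz

fs/2 = 26.5 kHz.
2.5 kHz ≤ fs/2 = 26.5 kHz, passes unchanged.
137 kHz mod fs = 31 kHz.
31 kHz > fs/2 = 26.5 kHz, folds to fs − 31 kHz = 22 kHz.
70.5 kHz mod fs = 17.5 kHz.
17.5 kHz ≤ fs/2 = 26.5 kHz, appears at 17.5 kHz.
191.5 kHz mod fs = 32.5 kHz.
32.5 kHz > fs/2 = 26.5 kHz, folds to fs − 32.5 kHz = 20.5 kHz.
150.5 kHz mod fs = 44.5 kHz.
44.5 kHz > fs/2 = 26.5 kHz, folds to fs − 44.5 kHz = 8.5 kHz.
Distinct values: {2.5 kHz, 8.5 kHz, 17.5 kHz, 20.5 kHz, 22 kHz}.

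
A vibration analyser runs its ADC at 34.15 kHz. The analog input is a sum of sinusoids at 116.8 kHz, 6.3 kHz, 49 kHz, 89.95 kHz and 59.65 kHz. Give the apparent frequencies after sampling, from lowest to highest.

6.3 kHz, 8.65 kHz, 12.5 kHz, 14.35 kHz, 14.85 kHz

fs/2 = 17.075 kHz.
116.8 kHz mod fs = 14.35 kHz.
14.35 kHz ≤ fs/2 = 17.075 kHz, appears at 14.35 kHz.
6.3 kHz ≤ fs/2 = 17.075 kHz, passes unchanged.
49 kHz mod fs = 14.85 kHz.
14.85 kHz ≤ fs/2 = 17.075 kHz, appears at 14.85 kHz.
89.95 kHz mod fs = 21.65 kHz.
21.65 kHz > fs/2 = 17.075 kHz, folds to fs − 21.65 kHz = 12.5 kHz.
59.65 kHz mod fs = 25.5 kHz.
25.5 kHz > fs/2 = 17.075 kHz, folds to fs − 25.5 kHz = 8.65 kHz.
Distinct values: {6.3 kHz, 8.65 kHz, 12.5 kHz, 14.35 kHz, 14.85 kHz}.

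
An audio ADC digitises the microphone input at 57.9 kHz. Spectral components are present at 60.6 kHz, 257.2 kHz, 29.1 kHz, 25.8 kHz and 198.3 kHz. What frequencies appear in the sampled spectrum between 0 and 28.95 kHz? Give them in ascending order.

fs/2 = 28.95 kHz.
60.6 kHz mod fs = 2.7 kHz.
2.7 kHz ≤ fs/2 = 28.95 kHz, appears at 2.7 kHz.
257.2 kHz mod fs = 25.6 kHz.
25.6 kHz ≤ fs/2 = 28.95 kHz, appears at 25.6 kHz.
29.1 kHz > fs/2 = 28.95 kHz, folds to fs − 29.1 kHz = 28.8 kHz.
25.8 kHz ≤ fs/2 = 28.95 kHz, passes unchanged.
198.3 kHz mod fs = 24.6 kHz.
24.6 kHz ≤ fs/2 = 28.95 kHz, appears at 24.6 kHz.
Distinct values: {2.7 kHz, 24.6 kHz, 25.6 kHz, 25.8 kHz, 28.8 kHz}.

2.7 kHz, 24.6 kHz, 25.6 kHz, 25.8 kHz, 28.8 kHz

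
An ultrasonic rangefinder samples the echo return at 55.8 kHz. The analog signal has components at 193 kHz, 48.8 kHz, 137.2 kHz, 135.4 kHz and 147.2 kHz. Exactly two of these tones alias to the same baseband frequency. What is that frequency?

25.6 kHz

fs/2 = 27.9 kHz.
193 kHz mod fs = 25.6 kHz.
25.6 kHz ≤ fs/2 = 27.9 kHz, appears at 25.6 kHz.
48.8 kHz > fs/2 = 27.9 kHz, folds to fs − 48.8 kHz = 7 kHz.
137.2 kHz mod fs = 25.6 kHz.
25.6 kHz ≤ fs/2 = 27.9 kHz, appears at 25.6 kHz.
135.4 kHz mod fs = 23.8 kHz.
23.8 kHz ≤ fs/2 = 27.9 kHz, appears at 23.8 kHz.
147.2 kHz mod fs = 35.6 kHz.
35.6 kHz > fs/2 = 27.9 kHz, folds to fs − 35.6 kHz = 20.2 kHz.
137.2 kHz and 193 kHz both map to 25.6 kHz.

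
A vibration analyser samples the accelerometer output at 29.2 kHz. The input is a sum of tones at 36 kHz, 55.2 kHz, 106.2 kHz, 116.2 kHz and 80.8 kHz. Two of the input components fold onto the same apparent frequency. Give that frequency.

fs/2 = 14.6 kHz.
36 kHz mod fs = 6.8 kHz.
6.8 kHz ≤ fs/2 = 14.6 kHz, appears at 6.8 kHz.
55.2 kHz mod fs = 26 kHz.
26 kHz > fs/2 = 14.6 kHz, folds to fs − 26 kHz = 3.2 kHz.
106.2 kHz mod fs = 18.6 kHz.
18.6 kHz > fs/2 = 14.6 kHz, folds to fs − 18.6 kHz = 10.6 kHz.
116.2 kHz mod fs = 28.6 kHz.
28.6 kHz > fs/2 = 14.6 kHz, folds to fs − 28.6 kHz = 0.6 kHz.
80.8 kHz mod fs = 22.4 kHz.
22.4 kHz > fs/2 = 14.6 kHz, folds to fs − 22.4 kHz = 6.8 kHz.
36 kHz and 80.8 kHz both map to 6.8 kHz.

6.8 kHz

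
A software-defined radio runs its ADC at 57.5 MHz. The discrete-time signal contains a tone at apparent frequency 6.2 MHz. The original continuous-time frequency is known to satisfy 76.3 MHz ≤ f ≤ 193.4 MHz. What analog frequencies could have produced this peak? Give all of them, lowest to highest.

108.8 MHz, 121.2 MHz, 166.3 MHz, 178.7 MHz

Frequencies that alias to 6.2 MHz are k·fs ± 6.2 MHz for integer k ≥ 0.
k=0: 6.2 MHz.
k=1: 51.3 MHz, 63.7 MHz.
k=2: 108.8 MHz, 121.2 MHz.
k=3: 166.3 MHz, 178.7 MHz.
k=4: 223.8 MHz, 236.2 MHz.
Within [76.3 MHz, 193.4 MHz]: 108.8 MHz, 121.2 MHz, 166.3 MHz, 178.7 MHz.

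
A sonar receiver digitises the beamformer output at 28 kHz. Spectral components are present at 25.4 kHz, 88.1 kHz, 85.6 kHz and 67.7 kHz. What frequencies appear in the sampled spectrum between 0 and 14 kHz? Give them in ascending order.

fs/2 = 14 kHz.
25.4 kHz > fs/2 = 14 kHz, folds to fs − 25.4 kHz = 2.6 kHz.
88.1 kHz mod fs = 4.1 kHz.
4.1 kHz ≤ fs/2 = 14 kHz, appears at 4.1 kHz.
85.6 kHz mod fs = 1.6 kHz.
1.6 kHz ≤ fs/2 = 14 kHz, appears at 1.6 kHz.
67.7 kHz mod fs = 11.7 kHz.
11.7 kHz ≤ fs/2 = 14 kHz, appears at 11.7 kHz.
Distinct values: {1.6 kHz, 2.6 kHz, 4.1 kHz, 11.7 kHz}.

1.6 kHz, 2.6 kHz, 4.1 kHz, 11.7 kHz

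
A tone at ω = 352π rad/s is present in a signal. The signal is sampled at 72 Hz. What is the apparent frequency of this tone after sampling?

32 Hz

ω = 352π rad/s → f = ω/(2π) = 176 Hz.
176 Hz mod fs = 32 Hz.
32 Hz ≤ fs/2 = 36 Hz, appears at 32 Hz.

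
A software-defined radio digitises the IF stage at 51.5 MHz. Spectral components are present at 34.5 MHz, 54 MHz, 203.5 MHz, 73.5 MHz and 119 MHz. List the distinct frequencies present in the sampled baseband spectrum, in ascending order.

fs/2 = 25.75 MHz.
34.5 MHz > fs/2 = 25.75 MHz, folds to fs − 34.5 MHz = 17 MHz.
54 MHz mod fs = 2.5 MHz.
2.5 MHz ≤ fs/2 = 25.75 MHz, appears at 2.5 MHz.
203.5 MHz mod fs = 49 MHz.
49 MHz > fs/2 = 25.75 MHz, folds to fs − 49 MHz = 2.5 MHz.
73.5 MHz mod fs = 22 MHz.
22 MHz ≤ fs/2 = 25.75 MHz, appears at 22 MHz.
119 MHz mod fs = 16 MHz.
16 MHz ≤ fs/2 = 25.75 MHz, appears at 16 MHz.
Distinct values: {2.5 MHz, 16 MHz, 17 MHz, 22 MHz}.

2.5 MHz, 16 MHz, 17 MHz, 22 MHz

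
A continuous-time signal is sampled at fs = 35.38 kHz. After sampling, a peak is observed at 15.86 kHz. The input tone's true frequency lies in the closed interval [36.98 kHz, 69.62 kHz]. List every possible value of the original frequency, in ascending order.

51.24 kHz, 54.9 kHz

Frequencies that alias to 15.86 kHz are k·fs ± 15.86 kHz for integer k ≥ 0.
k=0: 15.86 kHz.
k=1: 19.52 kHz, 51.24 kHz.
k=2: 54.9 kHz, 86.62 kHz.
k=3: 90.28 kHz, 122 kHz.
Within [36.98 kHz, 69.62 kHz]: 51.24 kHz, 54.9 kHz.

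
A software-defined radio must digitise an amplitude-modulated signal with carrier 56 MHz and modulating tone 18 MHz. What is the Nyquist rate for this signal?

AM sidebands sit at fc ± fm = 38 MHz and 74 MHz.
Highest-frequency component: 74 MHz.
Nyquist rate = 2 × 74 MHz = 148 MHz.

148 MHz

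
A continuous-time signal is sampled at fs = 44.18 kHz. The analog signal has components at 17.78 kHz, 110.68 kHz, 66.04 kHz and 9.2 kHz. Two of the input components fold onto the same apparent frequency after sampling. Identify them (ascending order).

fs/2 = 22.09 kHz.
17.78 kHz ≤ fs/2 = 22.09 kHz, passes unchanged.
110.68 kHz mod fs = 22.32 kHz.
22.32 kHz > fs/2 = 22.09 kHz, folds to fs − 22.32 kHz = 21.86 kHz.
66.04 kHz mod fs = 21.86 kHz.
21.86 kHz ≤ fs/2 = 22.09 kHz, appears at 21.86 kHz.
9.2 kHz ≤ fs/2 = 22.09 kHz, passes unchanged.
66.04 kHz and 110.68 kHz both map to 21.86 kHz.

66.04 kHz, 110.68 kHz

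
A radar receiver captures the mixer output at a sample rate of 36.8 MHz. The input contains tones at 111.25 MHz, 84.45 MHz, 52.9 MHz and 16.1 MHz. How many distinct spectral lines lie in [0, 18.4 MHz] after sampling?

3

fs/2 = 18.4 MHz.
111.25 MHz mod fs = 0.85 MHz.
0.85 MHz ≤ fs/2 = 18.4 MHz, appears at 0.85 MHz.
84.45 MHz mod fs = 10.85 MHz.
10.85 MHz ≤ fs/2 = 18.4 MHz, appears at 10.85 MHz.
52.9 MHz mod fs = 16.1 MHz.
16.1 MHz ≤ fs/2 = 18.4 MHz, appears at 16.1 MHz.
16.1 MHz ≤ fs/2 = 18.4 MHz, passes unchanged.
Distinct values: {0.85 MHz, 10.85 MHz, 16.1 MHz} → 3.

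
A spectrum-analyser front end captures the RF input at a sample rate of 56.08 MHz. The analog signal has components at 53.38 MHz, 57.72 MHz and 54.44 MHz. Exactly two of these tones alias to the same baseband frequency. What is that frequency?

fs/2 = 28.04 MHz.
53.38 MHz > fs/2 = 28.04 MHz, folds to fs − 53.38 MHz = 2.7 MHz.
57.72 MHz mod fs = 1.64 MHz.
1.64 MHz ≤ fs/2 = 28.04 MHz, appears at 1.64 MHz.
54.44 MHz > fs/2 = 28.04 MHz, folds to fs − 54.44 MHz = 1.64 MHz.
54.44 MHz and 57.72 MHz both map to 1.64 MHz.

1.64 MHz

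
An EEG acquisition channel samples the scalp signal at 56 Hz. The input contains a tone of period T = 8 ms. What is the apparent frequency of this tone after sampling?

13 Hz

T = 8 ms → f = 1/T = 125 Hz.
125 Hz mod fs = 13 Hz.
13 Hz ≤ fs/2 = 28 Hz, appears at 13 Hz.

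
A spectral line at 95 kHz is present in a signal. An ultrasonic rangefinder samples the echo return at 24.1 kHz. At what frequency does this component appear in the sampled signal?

1.4 kHz

95 kHz mod fs = 22.7 kHz.
22.7 kHz > fs/2 = 12.05 kHz, folds to fs − 22.7 kHz = 1.4 kHz.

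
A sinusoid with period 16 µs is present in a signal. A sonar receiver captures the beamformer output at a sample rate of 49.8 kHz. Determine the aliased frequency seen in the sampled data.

T = 16 µs → f = 1/T = 62.5 kHz.
62.5 kHz mod fs = 12.7 kHz.
12.7 kHz ≤ fs/2 = 24.9 kHz, appears at 12.7 kHz.

12.7 kHz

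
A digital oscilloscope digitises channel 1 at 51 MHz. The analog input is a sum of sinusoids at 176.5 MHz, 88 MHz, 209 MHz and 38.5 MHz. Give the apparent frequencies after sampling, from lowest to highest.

5 MHz, 12.5 MHz, 14 MHz, 23.5 MHz

fs/2 = 25.5 MHz.
176.5 MHz mod fs = 23.5 MHz.
23.5 MHz ≤ fs/2 = 25.5 MHz, appears at 23.5 MHz.
88 MHz mod fs = 37 MHz.
37 MHz > fs/2 = 25.5 MHz, folds to fs − 37 MHz = 14 MHz.
209 MHz mod fs = 5 MHz.
5 MHz ≤ fs/2 = 25.5 MHz, appears at 5 MHz.
38.5 MHz > fs/2 = 25.5 MHz, folds to fs − 38.5 MHz = 12.5 MHz.
Distinct values: {5 MHz, 12.5 MHz, 14 MHz, 23.5 MHz}.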